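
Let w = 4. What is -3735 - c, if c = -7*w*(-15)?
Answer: -4155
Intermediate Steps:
c = 420 (c = -7*4*(-15) = -28*(-15) = 420)
-3735 - c = -3735 - 1*420 = -3735 - 420 = -4155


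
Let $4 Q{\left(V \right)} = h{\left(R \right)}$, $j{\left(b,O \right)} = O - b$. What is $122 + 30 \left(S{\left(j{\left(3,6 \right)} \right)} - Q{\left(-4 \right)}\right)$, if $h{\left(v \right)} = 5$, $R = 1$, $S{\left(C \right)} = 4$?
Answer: $\frac{409}{2} \approx 204.5$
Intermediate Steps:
$Q{\left(V \right)} = \frac{5}{4}$ ($Q{\left(V \right)} = \frac{1}{4} \cdot 5 = \frac{5}{4}$)
$122 + 30 \left(S{\left(j{\left(3,6 \right)} \right)} - Q{\left(-4 \right)}\right) = 122 + 30 \left(4 - \frac{5}{4}\right) = 122 + 30 \cdot \frac{11}{4} = 122 + \frac{165}{2} = \frac{409}{2}$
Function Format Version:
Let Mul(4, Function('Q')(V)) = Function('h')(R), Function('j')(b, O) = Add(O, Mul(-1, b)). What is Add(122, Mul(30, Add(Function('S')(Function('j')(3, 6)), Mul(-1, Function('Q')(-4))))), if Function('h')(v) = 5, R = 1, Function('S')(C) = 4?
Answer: Rational(409, 2) ≈ 204.50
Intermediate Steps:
Function('Q')(V) = Rational(5, 4) (Function('Q')(V) = Mul(Rational(1, 4), 5) = Rational(5, 4))
Add(122, Mul(30, Add(Function('S')(Function('j')(3, 6)), Mul(-1, Function('Q')(-4))))) = Add(122, Mul(30, Add(4, Mul(-1, Rational(5, 4))))) = Add(122, Mul(30, Add(4, Rational(-5, 4)))) = Add(122, Mul(30, Rational(11, 4))) = Add(122, Rational(165, 2)) = Rational(409, 2)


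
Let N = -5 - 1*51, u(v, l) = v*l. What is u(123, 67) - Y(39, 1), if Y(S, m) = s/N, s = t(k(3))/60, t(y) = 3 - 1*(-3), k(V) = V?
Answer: 4614961/560 ≈ 8241.0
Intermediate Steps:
u(v, l) = l*v
t(y) = 6 (t(y) = 3 + 3 = 6)
s = ⅒ (s = 6/60 = 6*(1/60) = ⅒ ≈ 0.10000)
N = -56 (N = -5 - 51 = -56)
Y(S, m) = -1/560 (Y(S, m) = (⅒)/(-56) = (⅒)*(-1/56) = -1/560)
u(123, 67) - Y(39, 1) = 67*123 - 1*(-1/560) = 8241 + 1/560 = 4614961/560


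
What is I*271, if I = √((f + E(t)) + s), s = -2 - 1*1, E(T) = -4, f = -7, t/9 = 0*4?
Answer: 271*I*√14 ≈ 1014.0*I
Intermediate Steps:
t = 0 (t = 9*(0*4) = 9*0 = 0)
s = -3 (s = -2 - 1 = -3)
I = I*√14 (I = √((-7 - 4) - 3) = √(-11 - 3) = √(-14) = I*√14 ≈ 3.7417*I)
I*271 = (I*√14)*271 = 271*I*√14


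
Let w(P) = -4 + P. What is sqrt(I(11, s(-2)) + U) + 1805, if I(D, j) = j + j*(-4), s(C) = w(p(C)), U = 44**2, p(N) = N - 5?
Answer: 1805 + sqrt(1969) ≈ 1849.4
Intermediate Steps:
p(N) = -5 + N
U = 1936
s(C) = -9 + C (s(C) = -4 + (-5 + C) = -9 + C)
I(D, j) = -3*j (I(D, j) = j - 4*j = -3*j)
sqrt(I(11, s(-2)) + U) + 1805 = sqrt(-3*(-9 - 2) + 1936) + 1805 = sqrt(-3*(-11) + 1936) + 1805 = sqrt(33 + 1936) + 1805 = sqrt(1969) + 1805 = 1805 + sqrt(1969)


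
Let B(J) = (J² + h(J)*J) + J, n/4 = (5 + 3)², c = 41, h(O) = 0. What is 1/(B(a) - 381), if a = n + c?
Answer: 1/88125 ≈ 1.1348e-5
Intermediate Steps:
n = 256 (n = 4*(5 + 3)² = 4*8² = 4*64 = 256)
a = 297 (a = 256 + 41 = 297)
B(J) = J + J² (B(J) = (J² + 0*J) + J = (J² + 0) + J = J² + J = J + J²)
1/(B(a) - 381) = 1/(297*(1 + 297) - 381) = 1/(297*298 - 381) = 1/(88506 - 381) = 1/88125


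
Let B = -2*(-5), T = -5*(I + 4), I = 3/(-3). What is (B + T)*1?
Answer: -5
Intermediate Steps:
I = -1 (I = 3*(-⅓) = -1)
T = -15 (T = -5*(-1 + 4) = -5*3 = -15)
B = 10
(B + T)*1 = (10 - 15)*1 = -5*1 = -5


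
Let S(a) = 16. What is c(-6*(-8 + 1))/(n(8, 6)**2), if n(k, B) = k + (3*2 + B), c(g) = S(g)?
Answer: 1/25 ≈ 0.040000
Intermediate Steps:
c(g) = 16
n(k, B) = 6 + B + k (n(k, B) = k + (6 + B) = 6 + B + k)
c(-6*(-8 + 1))/(n(8, 6)**2) = 16/((6 + 6 + 8)**2) = 16/(20**2) = 16/400 = 16*(1/400) = 1/25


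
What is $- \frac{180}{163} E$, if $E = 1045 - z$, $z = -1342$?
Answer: $- \frac{429660}{163} \approx -2635.9$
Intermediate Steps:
$E = 2387$ ($E = 1045 - -1342 = 1045 + 1342 = 2387$)
$- \frac{180}{163} E = - \frac{180}{163} \cdot 2387 = \left(-180\right) \frac{1}{163} \cdot 2387 = \left(- \frac{180}{163}\right) 2387 = - \frac{429660}{163}$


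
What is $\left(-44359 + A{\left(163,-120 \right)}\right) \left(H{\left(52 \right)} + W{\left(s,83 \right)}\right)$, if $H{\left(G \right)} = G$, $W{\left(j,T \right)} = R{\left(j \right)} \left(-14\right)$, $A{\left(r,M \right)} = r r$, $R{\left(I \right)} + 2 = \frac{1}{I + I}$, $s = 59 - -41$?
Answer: $- \frac{14219547}{10} \approx -1.422 \cdot 10^{6}$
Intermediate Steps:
$s = 100$ ($s = 59 + 41 = 100$)
$R{\left(I \right)} = -2 + \frac{1}{2 I}$ ($R{\left(I \right)} = -2 + \frac{1}{I + I} = -2 + \frac{1}{2 I}$)
$A{\left(r,M \right)} = r^{2}$
$W{\left(j,T \right)} = 28 - \frac{7}{j}$ ($W{\left(j,T \right)} = \left(-2 + \frac{1}{2 j}\right) \left(-14\right) = 28 - \frac{7}{j}$)
$\left(-44359 + A{\left(163,-120 \right)}\right) \left(H{\left(52 \right)} + W{\left(s,83 \right)}\right) = \left(-44359 + 163^{2}\right) \left(52 + \left(28 - \frac{7}{100}\right)\right) = \left(-44359 + 26569\right) \left(52 + \left(28 - \frac{7}{100}\right)\right) = - 17790 \left(52 + \left(28 - \frac{7}{100}\right)\right) = - 17790 \left(52 + \frac{2793}{100}\right) = \left(-17790\right) \frac{7993}{100} = - \frac{14219547}{10}$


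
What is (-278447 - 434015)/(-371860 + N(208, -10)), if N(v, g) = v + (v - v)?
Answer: 356231/185826 ≈ 1.9170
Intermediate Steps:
N(v, g) = v (N(v, g) = v + 0 = v)
(-278447 - 434015)/(-371860 + N(208, -10)) = (-278447 - 434015)/(-371860 + 208) = -712462/(-371652) = -712462*(-1/371652) = 356231/185826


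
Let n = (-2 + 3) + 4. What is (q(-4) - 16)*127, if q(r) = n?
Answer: -1397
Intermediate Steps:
n = 5 (n = 1 + 4 = 5)
q(r) = 5
(q(-4) - 16)*127 = (5 - 16)*127 = -11*127 = -1397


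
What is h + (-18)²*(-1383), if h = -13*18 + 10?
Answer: -448316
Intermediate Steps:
h = -224 (h = -234 + 10 = -224)
h + (-18)²*(-1383) = -224 + (-18)²*(-1383) = -224 + 324*(-1383) = -224 - 448092 = -448316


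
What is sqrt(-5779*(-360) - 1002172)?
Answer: 2*sqrt(269567) ≈ 1038.4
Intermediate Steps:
sqrt(-5779*(-360) - 1002172) = sqrt(2080440 - 1002172) = sqrt(1078268) = 2*sqrt(269567)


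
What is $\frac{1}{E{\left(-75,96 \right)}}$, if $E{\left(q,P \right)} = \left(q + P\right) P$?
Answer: $\frac{1}{2016} \approx 0.00049603$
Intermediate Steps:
$E{\left(q,P \right)} = P \left(P + q\right)$ ($E{\left(q,P \right)} = \left(P + q\right) P = P \left(P + q\right)$)
$\frac{1}{E{\left(-75,96 \right)}} = \frac{1}{96 \left(96 - 75\right)} = \frac{1}{96 \cdot 21} = \frac{1}{2016}$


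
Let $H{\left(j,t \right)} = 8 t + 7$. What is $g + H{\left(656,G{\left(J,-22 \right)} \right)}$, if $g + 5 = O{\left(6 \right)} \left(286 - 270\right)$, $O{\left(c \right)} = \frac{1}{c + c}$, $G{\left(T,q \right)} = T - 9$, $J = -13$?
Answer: $- \frac{518}{3} \approx -172.67$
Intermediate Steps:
$G{\left(T,q \right)} = -9 + T$ ($G{\left(T,q \right)} = T - 9 = -9 + T$)
$O{\left(c \right)} = \frac{1}{2 c}$
$H{\left(j,t \right)} = 7 + 8 t$
$g = - \frac{11}{3}$ ($g = -5 + \frac{1}{2 \cdot 6} \left(286 - 270\right) = -5 + \frac{1}{2} \cdot \frac{1}{6} \cdot 16 = -5 + \frac{1}{12} \cdot 16 = -5 + \frac{4}{3} = - \frac{11}{3} \approx -3.6667$)
$g + H{\left(656,G{\left(J,-22 \right)} \right)} = - \frac{11}{3} + \left(7 + 8 \left(-9 - 13\right)\right) = - \frac{11}{3} + \left(7 + 8 \left(-22\right)\right) = - \frac{11}{3} + \left(7 - 176\right) = - \frac{11}{3} - 169 = - \frac{518}{3}$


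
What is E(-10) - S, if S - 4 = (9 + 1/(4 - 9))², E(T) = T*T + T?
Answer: 214/25 ≈ 8.5600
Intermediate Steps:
E(T) = T + T² (E(T) = T² + T = T + T²)
S = 2036/25 (S = 4 + (9 + 1/(4 - 9))² = 4 + (9 + 1/(-5))² = 4 + (9 - ⅕)² = 4 + (44/5)² = 4 + 1936/25 = 2036/25 ≈ 81.440)
E(-10) - S = -10*(1 - 10) - 1*2036/25 = -10*(-9) - 2036/25 = 90 - 2036/25 = 214/25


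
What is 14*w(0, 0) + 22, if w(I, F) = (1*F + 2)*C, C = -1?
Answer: -6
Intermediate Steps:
w(I, F) = -2 - F (w(I, F) = (1*F + 2)*(-1) = (F + 2)*(-1) = (2 + F)*(-1) = -2 - F)
14*w(0, 0) + 22 = 14*(-2 - 1*0) + 22 = 14*(-2 + 0) + 22 = 14*(-2) + 22 = -28 + 22 = -6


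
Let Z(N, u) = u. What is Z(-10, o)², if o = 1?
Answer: 1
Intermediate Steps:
Z(-10, o)² = 1² = 1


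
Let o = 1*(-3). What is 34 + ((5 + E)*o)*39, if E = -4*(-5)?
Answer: -2891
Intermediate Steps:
o = -3
E = 20
34 + ((5 + E)*o)*39 = 34 + ((5 + 20)*(-3))*39 = 34 + (25*(-3))*39 = 34 - 75*39 = 34 - 2925 = -2891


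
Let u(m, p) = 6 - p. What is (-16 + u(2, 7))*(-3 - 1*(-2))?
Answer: 17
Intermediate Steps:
(-16 + u(2, 7))*(-3 - 1*(-2)) = (-16 + (6 - 1*7))*(-3 - 1*(-2)) = (-16 + (6 - 7))*(-3 + 2) = (-16 - 1)*(-1) = -17*(-1) = 17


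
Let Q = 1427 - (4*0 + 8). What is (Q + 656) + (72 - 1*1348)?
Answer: 799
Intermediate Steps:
Q = 1419 (Q = 1427 - (0 + 8) = 1427 - 1*8 = 1427 - 8 = 1419)
(Q + 656) + (72 - 1*1348) = (1419 + 656) + (72 - 1*1348) = 2075 + (72 - 1348) = 2075 - 1276 = 799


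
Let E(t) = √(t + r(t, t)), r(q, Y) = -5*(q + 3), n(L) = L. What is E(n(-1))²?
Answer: -11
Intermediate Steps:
r(q, Y) = -15 - 5*q (r(q, Y) = -5*(3 + q) = -15 - 5*q)
E(t) = √(-15 - 4*t) (E(t) = √(t + (-15 - 5*t)) = √(-15 - 4*t))
E(n(-1))² = (√(-15 - 4*(-1)))² = (√(-15 + 4))² = (√(-11))² = (I*√11)² = -11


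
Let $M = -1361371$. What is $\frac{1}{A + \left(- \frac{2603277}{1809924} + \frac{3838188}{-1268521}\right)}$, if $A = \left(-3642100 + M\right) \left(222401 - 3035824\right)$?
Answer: $\frac{765308867468}{10773161389693607606067701} \approx 7.1038 \cdot 10^{-14}$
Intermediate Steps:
$A = 14076880391233$ ($A = \left(-3642100 - 1361371\right) \left(222401 - 3035824\right) = \left(-5003471\right) \left(-2813423\right) = 14076880391233$)
$\frac{1}{A + \left(- \frac{2603277}{1809924} + \frac{3838188}{-1268521}\right)} = \frac{1}{14076880391233 + \left(- \frac{2603277}{1809924} + \frac{3838188}{-1268521}\right)} = \frac{1}{14076880391233 + \left(\left(-2603277\right) \frac{1}{1809924} + 3838188 \left(- \frac{1}{1268521}\right)\right)} = \frac{1}{14076880391233 - \frac{3416380040343}{765308867468}} = \frac{1}{\frac{10773161389693607606067701}{765308867468}} = \frac{765308867468}{10773161389693607606067701}$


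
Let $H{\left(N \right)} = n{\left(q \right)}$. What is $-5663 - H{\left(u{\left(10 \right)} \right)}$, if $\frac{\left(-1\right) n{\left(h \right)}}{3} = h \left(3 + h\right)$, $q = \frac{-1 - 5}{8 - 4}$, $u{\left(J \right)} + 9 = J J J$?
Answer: $- \frac{22679}{4} \approx -5669.8$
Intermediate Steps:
$u{\left(J \right)} = -9 + J^{3}$ ($u{\left(J \right)} = -9 + J J J = -9 + J^{2} J = -9 + J^{3}$)
$q = - \frac{3}{2}$ ($q = - \frac{6}{4} = \left(-6\right) \frac{1}{4} = - \frac{3}{2} \approx -1.5$)
$n{\left(h \right)} = - 3 h \left(3 + h\right)$
$H{\left(N \right)} = \frac{27}{4}$ ($H{\left(N \right)} = \left(-3\right) \left(- \frac{3}{2}\right) \left(3 - \frac{3}{2}\right) = \left(-3\right) \left(- \frac{3}{2}\right) \frac{3}{2} = \frac{27}{4}$)
$-5663 - H{\left(u{\left(10 \right)} \right)} = -5663 - \frac{27}{4} = - \frac{22679}{4}$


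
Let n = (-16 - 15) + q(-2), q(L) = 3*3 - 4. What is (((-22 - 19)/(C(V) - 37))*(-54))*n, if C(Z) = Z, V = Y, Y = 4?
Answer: 19188/11 ≈ 1744.4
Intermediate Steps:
V = 4
q(L) = 5 (q(L) = 9 - 4 = 5)
n = -26 (n = (-16 - 15) + 5 = -31 + 5 = -26)
(((-22 - 19)/(C(V) - 37))*(-54))*n = (((-22 - 19)/(4 - 37))*(-54))*(-26) = (-41/(-33)*(-54))*(-26) = (-41*(-1/33)*(-54))*(-26) = ((41/33)*(-54))*(-26) = -738/11*(-26) = 19188/11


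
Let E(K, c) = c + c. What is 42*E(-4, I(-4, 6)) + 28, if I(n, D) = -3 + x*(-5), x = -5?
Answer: 1876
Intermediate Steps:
I(n, D) = 22 (I(n, D) = -3 - 5*(-5) = -3 + 25 = 22)
E(K, c) = 2*c
42*E(-4, I(-4, 6)) + 28 = 42*(2*22) + 28 = 42*44 + 28 = 1848 + 28 = 1876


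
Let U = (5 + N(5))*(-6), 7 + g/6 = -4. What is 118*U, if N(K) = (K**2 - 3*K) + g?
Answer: 36108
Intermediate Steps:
g = -66 (g = -42 + 6*(-4) = -42 - 24 = -66)
N(K) = -66 + K**2 - 3*K (N(K) = (K**2 - 3*K) - 66 = -66 + K**2 - 3*K)
U = 306 (U = (5 + (-66 + 5**2 - 3*5))*(-6) = (5 + (-66 + 25 - 15))*(-6) = (5 - 56)*(-6) = -51*(-6) = 306)
118*U = 118*306 = 36108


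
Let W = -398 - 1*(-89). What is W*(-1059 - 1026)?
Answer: 644265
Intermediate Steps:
W = -309 (W = -398 + 89 = -309)
W*(-1059 - 1026) = -309*(-1059 - 1026) = -309*(-2085) = 644265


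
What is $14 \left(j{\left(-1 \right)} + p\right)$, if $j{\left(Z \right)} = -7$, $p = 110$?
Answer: $1442$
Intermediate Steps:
$14 \left(j{\left(-1 \right)} + p\right) = 14 \left(-7 + 110\right) = 14 \cdot 103 = 1442$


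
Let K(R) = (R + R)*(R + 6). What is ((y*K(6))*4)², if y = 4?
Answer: 5308416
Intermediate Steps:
K(R) = 2*R*(6 + R) (K(R) = (2*R)*(6 + R) = 2*R*(6 + R))
((y*K(6))*4)² = ((4*(2*6*(6 + 6)))*4)² = ((4*(2*6*12))*4)² = ((4*144)*4)² = (576*4)² = 2304² = 5308416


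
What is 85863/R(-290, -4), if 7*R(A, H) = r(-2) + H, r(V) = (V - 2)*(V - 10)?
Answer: 601041/44 ≈ 13660.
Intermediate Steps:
r(V) = (-10 + V)*(-2 + V) (r(V) = (-2 + V)*(-10 + V) = (-10 + V)*(-2 + V))
R(A, H) = 48/7 + H/7 (R(A, H) = ((20 + (-2)² - 12*(-2)) + H)/7 = ((20 + 4 + 24) + H)/7 = (48 + H)/7 = 48/7 + H/7)
85863/R(-290, -4) = 85863/(48/7 + (⅐)*(-4)) = 85863/(48/7 - 4/7) = 85863/(44/7) = 85863*(7/44) = 601041/44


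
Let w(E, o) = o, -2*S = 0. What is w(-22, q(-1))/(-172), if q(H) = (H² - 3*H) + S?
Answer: -1/43 ≈ -0.023256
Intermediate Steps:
S = 0 (S = -½*0 = 0)
q(H) = H² - 3*H (q(H) = (H² - 3*H) + 0 = H² - 3*H)
w(-22, q(-1))/(-172) = -(-3 - 1)/(-172) = -1*(-4)*(-1/172) = 4*(-1/172) = -1/43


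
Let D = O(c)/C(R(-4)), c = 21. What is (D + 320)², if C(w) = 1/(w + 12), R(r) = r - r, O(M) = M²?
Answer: 31494544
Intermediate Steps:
R(r) = 0
C(w) = 1/(12 + w)
D = 5292 (D = 21²/(1/(12 + 0)) = 441/(1/12) = 441*12 = 5292)
(D + 320)² = (5292 + 320)² = 5612² = 31494544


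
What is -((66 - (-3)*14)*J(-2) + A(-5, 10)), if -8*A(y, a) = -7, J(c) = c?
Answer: 1721/8 ≈ 215.13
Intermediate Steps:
A(y, a) = 7/8 (A(y, a) = -⅛*(-7) = 7/8)
-((66 - (-3)*14)*J(-2) + A(-5, 10)) = -((66 - (-3)*14)*(-2) + 7/8) = -((66 - 1*(-42))*(-2) + 7/8) = -((66 + 42)*(-2) + 7/8) = -(108*(-2) + 7/8) = -(-216 + 7/8) = -1*(-1721/8) = 1721/8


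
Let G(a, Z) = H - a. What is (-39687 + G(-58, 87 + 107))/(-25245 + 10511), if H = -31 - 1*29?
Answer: 39689/14734 ≈ 2.6937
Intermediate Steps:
H = -60 (H = -31 - 29 = -60)
G(a, Z) = -60 - a
(-39687 + G(-58, 87 + 107))/(-25245 + 10511) = (-39687 + (-60 - 1*(-58)))/(-25245 + 10511) = (-39687 + (-60 + 58))/(-14734) = (-39687 - 2)*(-1/14734) = -39689*(-1/14734) = 39689/14734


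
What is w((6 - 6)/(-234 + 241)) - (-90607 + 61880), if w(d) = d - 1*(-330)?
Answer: 29057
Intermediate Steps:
w(d) = 330 + d (w(d) = d + 330 = 330 + d)
w((6 - 6)/(-234 + 241)) - (-90607 + 61880) = (330 + (6 - 6)/(-234 + 241)) - (-90607 + 61880) = (330 + 0/7) - 1*(-28727) = (330 + 0*(1/7)) + 28727 = (330 + 0) + 28727 = 330 + 28727 = 29057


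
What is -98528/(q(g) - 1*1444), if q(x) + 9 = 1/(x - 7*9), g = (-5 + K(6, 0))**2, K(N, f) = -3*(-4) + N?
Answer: 10443968/154017 ≈ 67.811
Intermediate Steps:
K(N, f) = 12 + N
g = 169 (g = (-5 + (12 + 6))**2 = (-5 + 18)**2 = 13**2 = 169)
q(x) = -9 + 1/(-63 + x) (q(x) = -9 + 1/(x - 7*9) = -9 + 1/(x - 63) = -9 + 1/(-63 + x))
-98528/(q(g) - 1*1444) = -98528/((568 - 9*169)/(-63 + 169) - 1*1444) = -98528/((568 - 1521)/106 - 1444) = -98528/((1/106)*(-953) - 1444) = -98528/(-953/106 - 1444) = -98528/(-154017/106) = -98528*(-106/154017) = 10443968/154017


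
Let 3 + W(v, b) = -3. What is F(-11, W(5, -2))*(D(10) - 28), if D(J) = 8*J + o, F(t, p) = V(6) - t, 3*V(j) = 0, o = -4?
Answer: 528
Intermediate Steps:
V(j) = 0 (V(j) = (⅓)*0 = 0)
W(v, b) = -6 (W(v, b) = -3 - 3 = -6)
F(t, p) = -t (F(t, p) = 0 - t = -t)
D(J) = -4 + 8*J (D(J) = 8*J - 4 = -4 + 8*J)
F(-11, W(5, -2))*(D(10) - 28) = (-1*(-11))*((-4 + 8*10) - 28) = 11*((-4 + 80) - 28) = 11*(76 - 28) = 11*48 = 528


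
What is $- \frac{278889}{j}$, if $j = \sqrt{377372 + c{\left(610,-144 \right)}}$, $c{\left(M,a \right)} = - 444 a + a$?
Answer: $- \frac{278889 \sqrt{110291}}{220582} \approx -419.89$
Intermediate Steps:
$c{\left(M,a \right)} = - 443 a$
$j = 2 \sqrt{110291}$ ($j = \sqrt{377372 - -63792} = \sqrt{377372 + 63792} = \sqrt{441164} = 2 \sqrt{110291} \approx 664.2$)
$- \frac{278889}{j} = - \frac{278889}{2 \sqrt{110291}} = - 278889 \frac{\sqrt{110291}}{220582} = - \frac{278889 \sqrt{110291}}{220582}$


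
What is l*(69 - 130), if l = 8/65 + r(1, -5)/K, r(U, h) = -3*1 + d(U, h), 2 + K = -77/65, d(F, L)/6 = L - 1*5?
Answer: -1815299/1495 ≈ -1214.2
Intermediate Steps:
d(F, L) = -30 + 6*L (d(F, L) = 6*(L - 1*5) = 6*(L - 5) = 6*(-5 + L) = -30 + 6*L)
K = -207/65 (K = -2 - 77/65 = -207/65 ≈ -3.1846)
r(U, h) = -33 + 6*h (r(U, h) = -3*1 + (-30 + 6*h) = -3 + (-30 + 6*h) = -33 + 6*h)
l = 29759/1495 (l = 8/65 + (-33 + 6*(-5))/(-207/65) = 8*(1/65) + (-33 - 30)*(-65/207) = 8/65 - 63*(-65/207) = 8/65 + 455/23 = 29759/1495 ≈ 19.906)
l*(69 - 130) = 29759*(69 - 130)/1495 = (29759/1495)*(-61) = -1815299/1495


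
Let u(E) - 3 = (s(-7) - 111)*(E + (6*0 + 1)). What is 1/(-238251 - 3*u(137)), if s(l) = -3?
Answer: -1/191064 ≈ -5.2339e-6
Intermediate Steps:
u(E) = -111 - 114*E (u(E) = 3 + (-3 - 111)*(E + (6*0 + 1)) = 3 - 114*(E + (0 + 1)) = 3 - 114*(E + 1) = 3 - 114*(1 + E) = 3 + (-114 - 114*E) = -111 - 114*E)
1/(-238251 - 3*u(137)) = 1/(-238251 - 3*(-111 - 114*137)) = 1/(-238251 - 3*(-111 - 15618)) = 1/(-238251 - 3*(-15729)) = 1/(-238251 + 47187) = 1/(-191064) = -1/191064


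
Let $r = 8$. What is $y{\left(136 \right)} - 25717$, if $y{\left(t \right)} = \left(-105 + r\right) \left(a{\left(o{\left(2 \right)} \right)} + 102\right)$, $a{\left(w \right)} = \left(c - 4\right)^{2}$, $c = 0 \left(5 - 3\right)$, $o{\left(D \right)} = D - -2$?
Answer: $-37163$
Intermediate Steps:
$o{\left(D \right)} = 2 + D$ ($o{\left(D \right)} = D + 2 = 2 + D$)
$c = 0$ ($c = 0 \cdot 2 = 0$)
$a{\left(w \right)} = 16$ ($a{\left(w \right)} = \left(0 - 4\right)^{2} = \left(-4\right)^{2} = 16$)
$y{\left(t \right)} = -11446$ ($y{\left(t \right)} = \left(-105 + 8\right) \left(16 + 102\right) = \left(-97\right) 118 = -11446$)
$y{\left(136 \right)} - 25717 = -11446 - 25717 = -37163$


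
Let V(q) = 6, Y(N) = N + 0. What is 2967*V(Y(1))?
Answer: 17802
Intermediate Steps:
Y(N) = N
2967*V(Y(1)) = 2967*6 = 17802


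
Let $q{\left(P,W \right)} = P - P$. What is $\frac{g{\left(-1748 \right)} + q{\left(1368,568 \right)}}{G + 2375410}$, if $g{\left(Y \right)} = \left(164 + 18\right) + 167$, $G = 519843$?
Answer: $\frac{349}{2895253} \approx 0.00012054$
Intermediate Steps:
$g{\left(Y \right)} = 349$ ($g{\left(Y \right)} = 182 + 167 = 349$)
$q{\left(P,W \right)} = 0$
$\frac{g{\left(-1748 \right)} + q{\left(1368,568 \right)}}{G + 2375410} = \frac{349 + 0}{519843 + 2375410} = \frac{349}{2895253}$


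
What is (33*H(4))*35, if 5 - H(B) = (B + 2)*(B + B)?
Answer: -49665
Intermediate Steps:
H(B) = 5 - 2*B*(2 + B) (H(B) = 5 - (B + 2)*(B + B) = 5 - (2 + B)*2*B = 5 - 2*B*(2 + B))
(33*H(4))*35 = (33*(5 - 4*4 - 2*4²))*35 = (33*(5 - 16 - 2*16))*35 = (33*(5 - 16 - 32))*35 = (33*(-43))*35 = -1419*35 = -49665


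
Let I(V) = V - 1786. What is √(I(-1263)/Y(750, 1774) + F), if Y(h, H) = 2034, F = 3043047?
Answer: √1398839328074/678 ≈ 1744.4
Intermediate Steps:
I(V) = -1786 + V
√(I(-1263)/Y(750, 1774) + F) = √((-1786 - 1263)/2034 + 3043047) = √(-3049*1/2034 + 3043047) = √(-3049/2034 + 3043047) = √(6189554549/2034) = √1398839328074/678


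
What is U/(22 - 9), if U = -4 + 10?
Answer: 6/13 ≈ 0.46154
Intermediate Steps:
U = 6
U/(22 - 9) = 6/(22 - 9) = 6/13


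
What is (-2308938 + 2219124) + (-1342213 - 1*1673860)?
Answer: -3105887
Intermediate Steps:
(-2308938 + 2219124) + (-1342213 - 1*1673860) = -89814 + (-1342213 - 1673860) = -89814 - 3016073 = -3105887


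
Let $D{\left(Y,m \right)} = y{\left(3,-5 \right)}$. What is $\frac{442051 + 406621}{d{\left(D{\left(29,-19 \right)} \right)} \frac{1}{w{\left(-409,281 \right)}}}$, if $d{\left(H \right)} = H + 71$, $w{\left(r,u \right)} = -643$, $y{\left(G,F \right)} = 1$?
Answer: $- \frac{68212012}{9} \approx -7.5791 \cdot 10^{6}$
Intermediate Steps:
$D{\left(Y,m \right)} = 1$
$d{\left(H \right)} = 71 + H$
$\frac{442051 + 406621}{d{\left(D{\left(29,-19 \right)} \right)} \frac{1}{w{\left(-409,281 \right)}}} = \frac{442051 + 406621}{\left(71 + 1\right) \frac{1}{-643}} = \frac{848672}{72 \left(- \frac{1}{643}\right)} = \frac{848672}{- \frac{72}{643}} = 848672 \left(- \frac{643}{72}\right) = - \frac{68212012}{9}$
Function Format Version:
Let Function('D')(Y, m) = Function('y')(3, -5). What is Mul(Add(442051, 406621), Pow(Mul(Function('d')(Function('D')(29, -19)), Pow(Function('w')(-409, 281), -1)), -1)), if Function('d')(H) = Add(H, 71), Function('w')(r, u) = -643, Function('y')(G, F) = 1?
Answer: Rational(-68212012, 9) ≈ -7.5791e+6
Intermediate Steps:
Function('D')(Y, m) = 1
Function('d')(H) = Add(71, H)
Mul(Add(442051, 406621), Pow(Mul(Function('d')(Function('D')(29, -19)), Pow(Function('w')(-409, 281), -1)), -1)) = Mul(Add(442051, 406621), Pow(Mul(Add(71, 1), Pow(-643, -1)), -1)) = Mul(848672, Pow(Mul(72, Rational(-1, 643)), -1)) = Mul(848672, Pow(Rational(-72, 643), -1)) = Mul(848672, Rational(-643, 72)) = Rational(-68212012, 9)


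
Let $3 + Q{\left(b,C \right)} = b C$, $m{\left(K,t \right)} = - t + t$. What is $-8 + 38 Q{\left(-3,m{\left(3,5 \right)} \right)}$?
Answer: $-122$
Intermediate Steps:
$m{\left(K,t \right)} = 0$
$Q{\left(b,C \right)} = -3 + C b$ ($Q{\left(b,C \right)} = -3 + b C = -3 + C b$)
$-8 + 38 Q{\left(-3,m{\left(3,5 \right)} \right)} = -8 + 38 \left(-3 + 0 \left(-3\right)\right) = -8 + 38 \left(-3 + 0\right) = -8 + 38 \left(-3\right) = -8 - 114 = -122$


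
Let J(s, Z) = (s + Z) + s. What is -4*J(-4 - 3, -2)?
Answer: 64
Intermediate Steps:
J(s, Z) = Z + 2*s (J(s, Z) = (Z + s) + s = Z + 2*s)
-4*J(-4 - 3, -2) = -4*(-2 + 2*(-4 - 3)) = -4*(-2 + 2*(-7)) = -4*(-2 - 14) = -4*(-16) = 64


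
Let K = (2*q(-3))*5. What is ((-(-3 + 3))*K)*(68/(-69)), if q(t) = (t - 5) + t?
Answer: 0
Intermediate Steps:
q(t) = -5 + 2*t (q(t) = (-5 + t) + t = -5 + 2*t)
K = -110 (K = (2*(-5 + 2*(-3)))*5 = (2*(-5 - 6))*5 = (2*(-11))*5 = -22*5 = -110)
((-(-3 + 3))*K)*(68/(-69)) = (-(-3 + 3)*(-110))*(68/(-69)) = (-1*0*(-110))*(68*(-1/69)) = (0*(-110))*(-68/69) = 0*(-68/69) = 0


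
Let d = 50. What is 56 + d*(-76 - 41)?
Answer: -5794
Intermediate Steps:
56 + d*(-76 - 41) = 56 + 50*(-76 - 41) = 56 + 50*(-117) = 56 - 5850 = -5794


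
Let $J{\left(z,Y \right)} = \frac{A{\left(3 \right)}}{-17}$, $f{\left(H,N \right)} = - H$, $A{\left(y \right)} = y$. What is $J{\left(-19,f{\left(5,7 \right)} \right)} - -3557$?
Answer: $\frac{60466}{17} \approx 3556.8$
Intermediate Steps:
$J{\left(z,Y \right)} = - \frac{3}{17}$ ($J{\left(z,Y \right)} = \frac{3}{-17} = 3 \left(- \frac{1}{17}\right) = - \frac{3}{17}$)
$J{\left(-19,f{\left(5,7 \right)} \right)} - -3557 = - \frac{3}{17} - -3557 = - \frac{3}{17} + 3557 = \frac{60466}{17}$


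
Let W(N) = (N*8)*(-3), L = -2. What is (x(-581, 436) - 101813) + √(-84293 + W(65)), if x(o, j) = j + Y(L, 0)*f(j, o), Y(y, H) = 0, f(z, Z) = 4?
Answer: -101377 + I*√85853 ≈ -1.0138e+5 + 293.01*I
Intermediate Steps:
W(N) = -24*N (W(N) = (8*N)*(-3) = -24*N)
x(o, j) = j (x(o, j) = j + 0*4 = j + 0 = j)
(x(-581, 436) - 101813) + √(-84293 + W(65)) = (436 - 101813) + √(-84293 - 24*65) = -101377 + √(-84293 - 1560) = -101377 + √(-85853) = -101377 + I*√85853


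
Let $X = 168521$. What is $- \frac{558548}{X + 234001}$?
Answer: $- \frac{279274}{201261} \approx -1.3876$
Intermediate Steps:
$- \frac{558548}{X + 234001} = - \frac{558548}{168521 + 234001} = - \frac{558548}{402522} = \left(-558548\right) \frac{1}{402522} = - \frac{279274}{201261}$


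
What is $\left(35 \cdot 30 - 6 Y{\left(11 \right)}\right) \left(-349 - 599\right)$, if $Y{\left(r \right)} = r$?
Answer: $-932832$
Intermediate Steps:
$\left(35 \cdot 30 - 6 Y{\left(11 \right)}\right) \left(-349 - 599\right) = \left(35 \cdot 30 - 66\right) \left(-349 - 599\right) = \left(1050 - 66\right) \left(-349 - 599\right) = 984 \left(-948\right) = -932832$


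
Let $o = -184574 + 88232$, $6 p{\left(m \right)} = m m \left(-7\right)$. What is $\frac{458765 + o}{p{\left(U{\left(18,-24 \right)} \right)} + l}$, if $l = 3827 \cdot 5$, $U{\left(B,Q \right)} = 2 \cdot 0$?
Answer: $\frac{362423}{19135} \approx 18.94$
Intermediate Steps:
$U{\left(B,Q \right)} = 0$
$p{\left(m \right)} = - \frac{7 m^{2}}{6}$ ($p{\left(m \right)} = \frac{m m \left(-7\right)}{6} = \frac{m^{2} \left(-7\right)}{6} = \frac{\left(-7\right) m^{2}}{6} = - \frac{7 m^{2}}{6}$)
$o = -96342$
$l = 19135$
$\frac{458765 + o}{p{\left(U{\left(18,-24 \right)} \right)} + l} = \frac{458765 - 96342}{- \frac{7 \cdot 0^{2}}{6} + 19135} = \frac{362423}{\left(- \frac{7}{6}\right) 0 + 19135} = \frac{362423}{0 + 19135} = \frac{362423}{19135}$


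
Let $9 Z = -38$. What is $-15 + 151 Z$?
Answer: $- \frac{5873}{9} \approx -652.56$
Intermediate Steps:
$Z = - \frac{38}{9}$ ($Z = \frac{1}{9} \left(-38\right) = - \frac{38}{9} \approx -4.2222$)
$-15 + 151 Z = -15 + 151 \left(- \frac{38}{9}\right) = -15 - \frac{5738}{9} = - \frac{5873}{9}$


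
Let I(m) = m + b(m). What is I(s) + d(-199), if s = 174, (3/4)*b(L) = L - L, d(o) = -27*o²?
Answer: -1069053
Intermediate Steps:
b(L) = 0 (b(L) = 4*(L - L)/3 = (4/3)*0 = 0)
I(m) = m (I(m) = m + 0 = m)
I(s) + d(-199) = 174 - 27*(-199)² = 174 - 27*39601 = 174 - 1069227 = -1069053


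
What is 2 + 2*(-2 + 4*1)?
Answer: 6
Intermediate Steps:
2 + 2*(-2 + 4*1) = 2 + 2*(-2 + 4) = 2 + 2*2 = 2 + 4 = 6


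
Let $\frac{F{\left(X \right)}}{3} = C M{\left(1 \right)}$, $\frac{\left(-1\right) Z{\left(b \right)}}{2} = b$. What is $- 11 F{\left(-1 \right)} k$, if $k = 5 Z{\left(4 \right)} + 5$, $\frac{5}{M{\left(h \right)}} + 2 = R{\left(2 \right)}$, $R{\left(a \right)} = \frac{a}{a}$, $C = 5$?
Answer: $-28875$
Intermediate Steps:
$Z{\left(b \right)} = - 2 b$
$R{\left(a \right)} = 1$
$M{\left(h \right)} = -5$ ($M{\left(h \right)} = \frac{5}{-2 + 1} = \frac{5}{-1} = 5 \left(-1\right) = -5$)
$F{\left(X \right)} = -75$ ($F{\left(X \right)} = 3 \cdot 5 \left(-5\right) = 3 \left(-25\right) = -75$)
$k = -35$ ($k = 5 \left(\left(-2\right) 4\right) + 5 = 5 \left(-8\right) + 5 = -40 + 5 = -35$)
$- 11 F{\left(-1 \right)} k = \left(-11\right) \left(-75\right) \left(-35\right) = 825 \left(-35\right) = -28875$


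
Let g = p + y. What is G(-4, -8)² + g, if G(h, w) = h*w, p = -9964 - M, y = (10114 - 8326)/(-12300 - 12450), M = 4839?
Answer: -56838673/4125 ≈ -13779.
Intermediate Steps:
y = -298/4125 (y = 1788/(-24750) = 1788*(-1/24750) = -298/4125 ≈ -0.072242)
p = -14803 (p = -9964 - 1*4839 = -9964 - 4839 = -14803)
g = -61062673/4125 (g = -14803 - 298/4125 = -61062673/4125 ≈ -14803.)
G(-4, -8)² + g = (-4*(-8))² - 61062673/4125 = 32² - 61062673/4125 = 1024 - 61062673/4125 = -56838673/4125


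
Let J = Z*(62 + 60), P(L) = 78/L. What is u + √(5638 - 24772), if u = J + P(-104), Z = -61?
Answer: -29771/4 + 3*I*√2126 ≈ -7442.8 + 138.33*I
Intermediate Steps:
J = -7442 (J = -61*(62 + 60) = -61*122 = -7442)
u = -29771/4 (u = -7442 + 78/(-104) = -7442 + 78*(-1/104) = -7442 - ¾ = -29771/4 ≈ -7442.8)
u + √(5638 - 24772) = -29771/4 + √(5638 - 24772) = -29771/4 + √(-19134) = -29771/4 + 3*I*√2126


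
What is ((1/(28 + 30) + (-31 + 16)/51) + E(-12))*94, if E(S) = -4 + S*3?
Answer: -1866511/493 ≈ -3786.0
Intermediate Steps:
E(S) = -4 + 3*S
((1/(28 + 30) + (-31 + 16)/51) + E(-12))*94 = ((1/(28 + 30) + (-31 + 16)/51) + (-4 + 3*(-12)))*94 = ((1/58 - 15*1/51) + (-4 - 36))*94 = ((1/58 - 5/17) - 40)*94 = (-273/986 - 40)*94 = -39713/986*94 = -1866511/493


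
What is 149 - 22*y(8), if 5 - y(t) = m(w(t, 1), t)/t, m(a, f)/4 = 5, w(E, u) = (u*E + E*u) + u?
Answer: 94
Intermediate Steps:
w(E, u) = u + 2*E*u (w(E, u) = (E*u + E*u) + u = 2*E*u + u = u + 2*E*u)
m(a, f) = 20 (m(a, f) = 4*5 = 20)
y(t) = 5 - 20/t
149 - 22*y(8) = 149 - 22*(5 - 20/8) = 149 - 22*(5 - 20*⅛) = 149 - 22*(5 - 5/2) = 149 - 22*5/2 = 149 - 55 = 94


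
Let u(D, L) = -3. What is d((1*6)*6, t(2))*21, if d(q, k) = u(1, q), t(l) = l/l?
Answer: -63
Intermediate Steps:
t(l) = 1
d(q, k) = -3
d((1*6)*6, t(2))*21 = -3*21 = -63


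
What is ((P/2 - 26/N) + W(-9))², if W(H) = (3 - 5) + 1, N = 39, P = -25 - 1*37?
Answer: 9604/9 ≈ 1067.1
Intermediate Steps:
P = -62 (P = -25 - 37 = -62)
W(H) = -1 (W(H) = -2 + 1 = -1)
((P/2 - 26/N) + W(-9))² = ((-62/2 - 26/39) - 1)² = ((-62*½ - 26*1/39) - 1)² = ((-31 - ⅔) - 1)² = (-95/3 - 1)² = (-98/3)² = 9604/9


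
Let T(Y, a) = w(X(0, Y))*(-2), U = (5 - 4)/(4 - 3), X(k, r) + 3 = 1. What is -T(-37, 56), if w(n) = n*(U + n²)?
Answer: -20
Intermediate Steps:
X(k, r) = -2 (X(k, r) = -3 + 1 = -2)
U = 1 (U = 1/1 = 1*1 = 1)
w(n) = n*(1 + n²)
T(Y, a) = 20 (T(Y, a) = (-2 + (-2)³)*(-2) = (-2 - 8)*(-2) = -10*(-2) = 20)
-T(-37, 56) = -1*20 = -20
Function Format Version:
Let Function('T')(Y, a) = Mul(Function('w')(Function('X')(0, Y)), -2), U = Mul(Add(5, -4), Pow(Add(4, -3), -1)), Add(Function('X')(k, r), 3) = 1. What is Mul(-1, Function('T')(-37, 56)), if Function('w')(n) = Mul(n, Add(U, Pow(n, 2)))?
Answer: -20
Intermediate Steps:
Function('X')(k, r) = -2 (Function('X')(k, r) = Add(-3, 1) = -2)
U = 1 (U = Mul(1, Pow(1, -1)) = Mul(1, 1) = 1)
Function('w')(n) = Mul(n, Add(1, Pow(n, 2)))
Function('T')(Y, a) = 20 (Function('T')(Y, a) = Mul(Add(-2, Pow(-2, 3)), -2) = Mul(Add(-2, -8), -2) = Mul(-10, -2) = 20)
Mul(-1, Function('T')(-37, 56)) = Mul(-1, 20) = -20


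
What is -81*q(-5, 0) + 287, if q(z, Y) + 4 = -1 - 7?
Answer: 1259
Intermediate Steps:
q(z, Y) = -12 (q(z, Y) = -4 + (-1 - 7) = -4 - 8 = -12)
-81*q(-5, 0) + 287 = -81*(-12) + 287 = 972 + 287 = 1259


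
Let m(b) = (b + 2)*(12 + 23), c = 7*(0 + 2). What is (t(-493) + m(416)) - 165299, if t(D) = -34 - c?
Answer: -150717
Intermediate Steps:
c = 14 (c = 7*2 = 14)
m(b) = 70 + 35*b (m(b) = (2 + b)*35 = 70 + 35*b)
t(D) = -48 (t(D) = -34 - 1*14 = -34 - 14 = -48)
(t(-493) + m(416)) - 165299 = (-48 + (70 + 35*416)) - 165299 = (-48 + (70 + 14560)) - 165299 = (-48 + 14630) - 165299 = 14582 - 165299 = -150717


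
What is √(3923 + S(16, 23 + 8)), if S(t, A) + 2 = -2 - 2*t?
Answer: 13*√23 ≈ 62.346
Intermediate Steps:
S(t, A) = -4 - 2*t (S(t, A) = -2 + (-2 - 2*t) = -4 - 2*t)
√(3923 + S(16, 23 + 8)) = √(3923 + (-4 - 2*16)) = √(3923 + (-4 - 32)) = √(3923 - 36) = √3887 = 13*√23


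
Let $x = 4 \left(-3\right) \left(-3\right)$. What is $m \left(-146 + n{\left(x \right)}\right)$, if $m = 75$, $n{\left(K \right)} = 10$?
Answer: $-10200$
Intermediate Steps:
$x = 36$ ($x = \left(-12\right) \left(-3\right) = 36$)
$m \left(-146 + n{\left(x \right)}\right) = 75 \left(-146 + 10\right) = 75 \left(-136\right) = -10200$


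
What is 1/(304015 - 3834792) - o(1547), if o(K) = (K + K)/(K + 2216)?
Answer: -10924227801/13286313851 ≈ -0.82222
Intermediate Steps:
o(K) = 2*K/(2216 + K) (o(K) = (2*K)/(2216 + K) = 2*K/(2216 + K))
1/(304015 - 3834792) - o(1547) = 1/(304015 - 3834792) - 2*1547/(2216 + 1547) = 1/(-3530777) - 2*1547/3763 = -1/3530777 - 2*1547/3763 = -1/3530777 - 1*3094/3763 = -1/3530777 - 3094/3763 = -10924227801/13286313851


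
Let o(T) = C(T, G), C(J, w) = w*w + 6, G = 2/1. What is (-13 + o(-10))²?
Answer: 9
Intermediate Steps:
G = 2 (G = 2*1 = 2)
C(J, w) = 6 + w² (C(J, w) = w² + 6 = 6 + w²)
o(T) = 10 (o(T) = 6 + 2² = 6 + 4 = 10)
(-13 + o(-10))² = (-13 + 10)² = (-3)² = 9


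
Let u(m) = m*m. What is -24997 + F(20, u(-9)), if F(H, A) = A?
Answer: -24916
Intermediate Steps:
u(m) = m²
-24997 + F(20, u(-9)) = -24997 + (-9)² = -24997 + 81 = -24916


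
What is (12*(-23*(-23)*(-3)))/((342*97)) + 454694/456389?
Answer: 355141480/841124927 ≈ 0.42222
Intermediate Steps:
(12*(-23*(-23)*(-3)))/((342*97)) + 454694/456389 = (12*(529*(-3)))/33174 + 454694*(1/456389) = (12*(-1587))*(1/33174) + 454694/456389 = -19044*1/33174 + 454694/456389 = -1058/1843 + 454694/456389 = 355141480/841124927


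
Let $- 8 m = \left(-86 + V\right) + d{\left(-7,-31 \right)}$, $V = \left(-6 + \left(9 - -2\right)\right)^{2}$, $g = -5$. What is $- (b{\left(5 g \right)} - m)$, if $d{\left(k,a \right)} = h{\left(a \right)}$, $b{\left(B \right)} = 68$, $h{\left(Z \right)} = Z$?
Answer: $- \frac{113}{2} \approx -56.5$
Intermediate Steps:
$V = 25$ ($V = \left(-6 + \left(9 + 2\right)\right)^{2} = \left(-6 + 11\right)^{2} = 5^{2} = 25$)
$d{\left(k,a \right)} = a$
$m = \frac{23}{2}$ ($m = - \frac{\left(-86 + 25\right) - 31}{8} = - \frac{-61 - 31}{8} = \left(- \frac{1}{8}\right) \left(-92\right) = \frac{23}{2} \approx 11.5$)
$- (b{\left(5 g \right)} - m) = - (68 - \frac{23}{2}) = \left(-1\right) \frac{113}{2} = - \frac{113}{2}$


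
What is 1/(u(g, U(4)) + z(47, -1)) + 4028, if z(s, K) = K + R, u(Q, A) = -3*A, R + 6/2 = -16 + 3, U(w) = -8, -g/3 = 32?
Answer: 28197/7 ≈ 4028.1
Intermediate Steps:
g = -96 (g = -3*32 = -96)
R = -16 (R = -3 + (-16 + 3) = -3 - 13 = -16)
z(s, K) = -16 + K (z(s, K) = K - 16 = -16 + K)
1/(u(g, U(4)) + z(47, -1)) + 4028 = 1/(-3*(-8) + (-16 - 1)) + 4028 = 1/(24 - 17) + 4028 = 1/7 + 4028 = ⅐ + 4028 = 28197/7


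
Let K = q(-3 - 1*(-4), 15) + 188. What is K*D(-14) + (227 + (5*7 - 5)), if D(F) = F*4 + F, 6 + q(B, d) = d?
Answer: -13533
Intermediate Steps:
q(B, d) = -6 + d
K = 197 (K = (-6 + 15) + 188 = 9 + 188 = 197)
D(F) = 5*F (D(F) = 4*F + F = 5*F)
K*D(-14) + (227 + (5*7 - 5)) = 197*(5*(-14)) + (227 + (5*7 - 5)) = 197*(-70) + (227 + (35 - 5)) = -13790 + (227 + 30) = -13790 + 257 = -13533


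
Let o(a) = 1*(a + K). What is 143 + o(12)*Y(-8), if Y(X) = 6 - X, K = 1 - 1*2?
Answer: 297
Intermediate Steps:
K = -1 (K = 1 - 2 = -1)
o(a) = -1 + a (o(a) = 1*(a - 1) = 1*(-1 + a) = -1 + a)
143 + o(12)*Y(-8) = 143 + (-1 + 12)*(6 - 1*(-8)) = 143 + 11*(6 + 8) = 143 + 11*14 = 143 + 154 = 297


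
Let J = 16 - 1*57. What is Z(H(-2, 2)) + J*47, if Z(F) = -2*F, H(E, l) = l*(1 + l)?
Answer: -1939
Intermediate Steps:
J = -41 (J = 16 - 57 = -41)
Z(H(-2, 2)) + J*47 = -4*(1 + 2) - 41*47 = -4*3 - 1927 = -2*6 - 1927 = -12 - 1927 = -1939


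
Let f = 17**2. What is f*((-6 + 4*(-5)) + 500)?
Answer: 136986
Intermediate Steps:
f = 289
f*((-6 + 4*(-5)) + 500) = 289*((-6 + 4*(-5)) + 500) = 289*((-6 - 20) + 500) = 289*(-26 + 500) = 289*474 = 136986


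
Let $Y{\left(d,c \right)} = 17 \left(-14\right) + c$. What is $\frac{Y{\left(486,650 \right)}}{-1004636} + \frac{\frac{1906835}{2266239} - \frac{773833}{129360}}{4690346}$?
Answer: $- \frac{47335359381314932651}{115116635404430933639520} \approx -0.00041119$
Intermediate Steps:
$Y{\left(d,c \right)} = -238 + c$
$\frac{Y{\left(486,650 \right)}}{-1004636} + \frac{\frac{1906835}{2266239} - \frac{773833}{129360}}{4690346} = \frac{-238 + 650}{-1004636} + \frac{\frac{1906835}{2266239} - \frac{773833}{129360}}{4690346} = 412 \left(- \frac{1}{1004636}\right) + \left(1906835 \cdot \frac{1}{2266239} - \frac{773833}{129360}\right) \frac{1}{4690346} = - \frac{103}{251159} + \left(\frac{1906835}{2266239} - \frac{773833}{129360}\right) \frac{1}{4690346} = - \frac{103}{251159} - \frac{502340782829}{458341669637285280} = - \frac{47335359381314932651}{115116635404430933639520}$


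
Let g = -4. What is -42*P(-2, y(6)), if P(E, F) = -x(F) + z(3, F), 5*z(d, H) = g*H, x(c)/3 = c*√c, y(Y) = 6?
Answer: 1008/5 + 756*√6 ≈ 2053.4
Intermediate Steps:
x(c) = 3*c^(3/2) (x(c) = 3*(c*√c) = 3*c^(3/2))
z(d, H) = -4*H/5 (z(d, H) = (-4*H)/5 = -4*H/5)
P(E, F) = -3*F^(3/2) - 4*F/5
-42*P(-2, y(6)) = -42*(-18*√6 - ⅘*6) = -42*(-18*√6 - 24/5) = -42*(-24/5 - 18*√6) = 1008/5 + 756*√6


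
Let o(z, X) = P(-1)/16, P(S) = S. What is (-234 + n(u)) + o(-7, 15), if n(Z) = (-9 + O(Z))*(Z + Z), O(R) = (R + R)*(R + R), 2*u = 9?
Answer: 6623/16 ≈ 413.94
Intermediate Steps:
u = 9/2 (u = (½)*9 = 9/2 ≈ 4.5000)
o(z, X) = -1/16
O(R) = 4*R² (O(R) = (2*R)*(2*R) = 4*R²)
n(Z) = 2*Z*(-9 + 4*Z²) (n(Z) = (-9 + 4*Z²)*(Z + Z) = (-9 + 4*Z²)*(2*Z) = 2*Z*(-9 + 4*Z²))
(-234 + n(u)) + o(-7, 15) = (-234 + (-18*9/2 + 8*(9/2)³)) - 1/16 = (-234 + (-81 + 8*(729/8))) - 1/16 = (-234 + (-81 + 729)) - 1/16 = (-234 + 648) - 1/16 = 414 - 1/16 = 6623/16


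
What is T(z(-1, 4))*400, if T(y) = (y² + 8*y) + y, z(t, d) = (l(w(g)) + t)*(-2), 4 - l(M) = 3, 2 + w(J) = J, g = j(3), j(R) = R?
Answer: 0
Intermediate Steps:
g = 3
w(J) = -2 + J
l(M) = 1 (l(M) = 4 - 1*3 = 4 - 3 = 1)
z(t, d) = -2 - 2*t (z(t, d) = (1 + t)*(-2) = -2 - 2*t)
T(y) = y² + 9*y
T(z(-1, 4))*400 = ((-2 - 2*(-1))*(9 + (-2 - 2*(-1))))*400 = ((-2 + 2)*(9 + (-2 + 2)))*400 = (0*(9 + 0))*400 = (0*9)*400 = 0*400 = 0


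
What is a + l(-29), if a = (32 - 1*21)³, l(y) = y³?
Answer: -23058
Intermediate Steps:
a = 1331 (a = (32 - 21)³ = 11³ = 1331)
a + l(-29) = 1331 + (-29)³ = 1331 - 24389 = -23058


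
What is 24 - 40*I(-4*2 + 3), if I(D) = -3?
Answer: 144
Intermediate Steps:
24 - 40*I(-4*2 + 3) = 24 - 40*(-3) = 24 + 120 = 144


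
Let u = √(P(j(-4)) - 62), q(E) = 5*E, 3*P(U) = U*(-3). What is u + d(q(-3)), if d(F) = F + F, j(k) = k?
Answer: -30 + I*√58 ≈ -30.0 + 7.6158*I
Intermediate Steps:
P(U) = -U (P(U) = (U*(-3))/3 = (-3*U)/3 = -U)
d(F) = 2*F
u = I*√58 (u = √(-1*(-4) - 62) = √(4 - 62) = √(-58) = I*√58 ≈ 7.6158*I)
u + d(q(-3)) = I*√58 + 2*(5*(-3)) = I*√58 + 2*(-15) = I*√58 - 30 = -30 + I*√58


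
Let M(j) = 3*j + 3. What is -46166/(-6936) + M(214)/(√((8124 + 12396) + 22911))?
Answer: 23083/3468 + 215*√43431/14477 ≈ 9.7510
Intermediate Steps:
M(j) = 3 + 3*j
-46166/(-6936) + M(214)/(√((8124 + 12396) + 22911)) = -46166/(-6936) + (3 + 3*214)/(√((8124 + 12396) + 22911)) = -46166*(-1/6936) + (3 + 642)/(√(20520 + 22911)) = 23083/3468 + 645/(√43431) = 23083/3468 + 645*(√43431/43431) = 23083/3468 + 215*√43431/14477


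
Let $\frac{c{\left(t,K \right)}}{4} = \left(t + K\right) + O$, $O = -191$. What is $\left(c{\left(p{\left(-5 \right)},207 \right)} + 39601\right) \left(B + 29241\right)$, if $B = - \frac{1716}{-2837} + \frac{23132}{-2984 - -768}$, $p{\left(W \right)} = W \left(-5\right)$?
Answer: $\frac{1826906117544915}{1571698} \approx 1.1624 \cdot 10^{9}$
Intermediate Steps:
$p{\left(W \right)} = - 5 W$
$c{\left(t,K \right)} = -764 + 4 K + 4 t$ ($c{\left(t,K \right)} = 4 \left(\left(t + K\right) - 191\right) = 4 \left(\left(K + t\right) - 191\right) = 4 \left(-191 + K + t\right) = -764 + 4 K + 4 t$)
$B = - \frac{15455707}{1571698}$ ($B = \left(-1716\right) \left(- \frac{1}{2837}\right) + \frac{23132}{-2984 + 768} = \frac{1716}{2837} + \frac{23132}{-2216} = \frac{1716}{2837} + 23132 \left(- \frac{1}{2216}\right) = \frac{1716}{2837} - \frac{5783}{554} = - \frac{15455707}{1571698} \approx -9.8338$)
$\left(c{\left(p{\left(-5 \right)},207 \right)} + 39601\right) \left(B + 29241\right) = \left(\left(-764 + 4 \cdot 207 + 4 \left(\left(-5\right) \left(-5\right)\right)\right) + 39601\right) \left(- \frac{15455707}{1571698} + 29241\right) = \left(\left(-764 + 828 + 4 \cdot 25\right) + 39601\right) \frac{45942565511}{1571698} = \left(\left(-764 + 828 + 100\right) + 39601\right) \frac{45942565511}{1571698} = \left(164 + 39601\right) \frac{45942565511}{1571698} = 39765 \cdot \frac{45942565511}{1571698} = \frac{1826906117544915}{1571698}$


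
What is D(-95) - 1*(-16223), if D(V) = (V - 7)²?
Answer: 26627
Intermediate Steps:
D(V) = (-7 + V)²
D(-95) - 1*(-16223) = (-7 - 95)² - 1*(-16223) = (-102)² + 16223 = 10404 + 16223 = 26627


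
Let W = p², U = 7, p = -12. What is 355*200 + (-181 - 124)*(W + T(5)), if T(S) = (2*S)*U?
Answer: 5730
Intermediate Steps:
T(S) = 14*S (T(S) = (2*S)*7 = 14*S)
W = 144 (W = (-12)² = 144)
355*200 + (-181 - 124)*(W + T(5)) = 355*200 + (-181 - 124)*(144 + 14*5) = 71000 - 305*(144 + 70) = 71000 - 305*214 = 71000 - 65270 = 5730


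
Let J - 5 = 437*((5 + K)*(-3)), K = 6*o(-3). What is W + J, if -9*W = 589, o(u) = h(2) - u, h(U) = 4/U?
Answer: -413509/9 ≈ -45945.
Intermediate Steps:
o(u) = 2 - u (o(u) = 4/2 - u = 4*(1/2) - u = 2 - u)
K = 30 (K = 6*(2 - 1*(-3)) = 6*(2 + 3) = 6*5 = 30)
J = -45880 (J = 5 + 437*((5 + 30)*(-3)) = 5 + 437*(35*(-3)) = 5 + 437*(-105) = 5 - 45885 = -45880)
W = -589/9 (W = -1/9*589 = -589/9 ≈ -65.444)
W + J = -589/9 - 45880 = -413509/9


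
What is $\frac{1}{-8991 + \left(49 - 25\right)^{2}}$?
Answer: $- \frac{1}{8415} \approx -0.00011884$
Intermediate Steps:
$\frac{1}{-8991 + \left(49 - 25\right)^{2}} = \frac{1}{-8991 + 24^{2}} = \frac{1}{-8991 + 576} = \frac{1}{-8415} = - \frac{1}{8415}$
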